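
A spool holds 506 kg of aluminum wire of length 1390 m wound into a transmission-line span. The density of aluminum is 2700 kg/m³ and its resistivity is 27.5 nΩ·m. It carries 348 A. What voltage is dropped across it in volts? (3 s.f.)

98.7 V

ρ = 27.5 nΩ·m = 2.75×10^-8 Ω·m
A = m/(density·L) = 506/(2700×1390) = 1.3483e-04 m²
R = ρL/A = (2.75×10^-8)(1390)/(1.3483e-04) = 0.2835 Ω
V = IR = 348 × 0.2835 = 98.7 V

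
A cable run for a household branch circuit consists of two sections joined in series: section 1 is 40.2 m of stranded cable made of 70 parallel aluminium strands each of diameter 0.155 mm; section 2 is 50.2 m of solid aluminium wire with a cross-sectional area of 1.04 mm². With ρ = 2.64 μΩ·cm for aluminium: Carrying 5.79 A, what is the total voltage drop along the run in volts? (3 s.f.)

12.0 V

ρ = 2.64 μΩ·cm = 2.64×10^-8 Ω·m
Section 1: A_strand = π(7.7500e-05)² = 1.887e-08 m²; R₁ = ρL/(N·A_s) = (2.64×10^-8)(40.2)/(70×1.887e-08) = 0.8035 Ω
Section 2: A = 1.04 mm² = 1.040e-06 m²
R₂ = (2.64×10^-8)(50.2)/(1.040e-06) = 1.274 Ω
R = R₁ + R₂ = 2.078 Ω
V = IR = 5.79 × 2.078 = 12.0 V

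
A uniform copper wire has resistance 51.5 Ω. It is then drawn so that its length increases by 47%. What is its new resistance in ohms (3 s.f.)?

k = 1 + 47/100 = 1.47; volume constant ⇒ A' = A/k, so R' = k²R.
R' = 2.161 × 51.5 = 111 Ω

111 Ω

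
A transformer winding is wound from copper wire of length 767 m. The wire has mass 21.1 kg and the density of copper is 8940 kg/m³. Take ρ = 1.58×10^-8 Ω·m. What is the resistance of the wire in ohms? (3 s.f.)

A = m/(density·L) = 21.1/(8940×767) = 3.0772e-06 m²
R = ρL/A = (1.58×10^-8)(767)/(3.0772e-06) = 3.94 Ω

3.94 Ω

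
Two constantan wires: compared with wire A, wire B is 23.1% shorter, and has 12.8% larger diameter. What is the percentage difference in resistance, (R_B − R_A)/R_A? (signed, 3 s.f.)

-39.6%

R ∝ L/d², so R_B/R_A = (1 − 23.1/100) × (1 + 12.8/100)⁻²
= 0.769 × 0.7859 = 0.6044
(R_B − R_A)/R_A = 0.6044 − 1 = -39.6%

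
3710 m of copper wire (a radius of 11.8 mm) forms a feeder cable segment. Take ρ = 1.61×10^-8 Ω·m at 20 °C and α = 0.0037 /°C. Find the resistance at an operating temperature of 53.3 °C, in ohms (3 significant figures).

0.153 Ω

A = πr² = π(1.1800e-02 m)² = 4.374e-04 m²
R₍20°C₎ = ρL/A = (1.61×10^-8)(3710)/(4.374e-04) = 0.1365 Ω
R = R₀(1 + αΔT) = 0.1365(1 + 0.0037×33.3) = 0.153 Ω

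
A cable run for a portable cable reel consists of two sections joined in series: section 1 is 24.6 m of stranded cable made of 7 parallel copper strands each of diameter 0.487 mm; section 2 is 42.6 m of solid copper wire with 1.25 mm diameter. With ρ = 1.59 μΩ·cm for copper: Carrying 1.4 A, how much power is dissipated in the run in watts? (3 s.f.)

1.67 W

ρ = 1.59 μΩ·cm = 1.59×10^-8 Ω·m
Section 1: A_strand = π(2.4350e-04)² = 1.863e-07 m²; R₁ = ρL/(N·A_s) = (1.59×10^-8)(24.6)/(7×1.863e-07) = 0.3 Ω
Section 2: A = π(d/2)² = π(6.2500e-04 m)² = 1.227e-06 m²
R₂ = (1.59×10^-8)(42.6)/(1.227e-06) = 0.5519 Ω
R = R₁ + R₂ = 0.8519 Ω
P = I²R = (1.4)² × 0.8519 = 1.67 W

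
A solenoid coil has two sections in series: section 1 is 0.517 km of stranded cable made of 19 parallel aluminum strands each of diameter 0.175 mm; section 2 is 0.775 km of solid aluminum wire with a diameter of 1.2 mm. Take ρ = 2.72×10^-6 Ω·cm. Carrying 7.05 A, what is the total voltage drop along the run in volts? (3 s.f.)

ρ = 2.72×10^-6 Ω·cm = 2.72×10^-8 Ω·m
Section 1: A_strand = π(8.7500e-05)² = 2.405e-08 m²; R₁ = ρL/(N·A_s) = (2.72×10^-8)(517)/(19×2.405e-08) = 30.77 Ω
Section 2: A = π(d/2)² = π(6.0000e-04 m)² = 1.131e-06 m²
R₂ = (2.72×10^-8)(775)/(1.131e-06) = 18.64 Ω
R = R₁ + R₂ = 49.41 Ω
V = IR = 7.05 × 49.41 = 348 V

348 V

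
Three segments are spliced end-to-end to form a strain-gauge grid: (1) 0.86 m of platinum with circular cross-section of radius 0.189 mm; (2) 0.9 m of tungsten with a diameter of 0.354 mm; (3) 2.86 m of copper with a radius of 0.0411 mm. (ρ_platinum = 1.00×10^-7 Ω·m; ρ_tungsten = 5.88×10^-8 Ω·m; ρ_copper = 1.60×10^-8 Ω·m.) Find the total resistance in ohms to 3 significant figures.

Seg 1: A = πr² = π(1.8900e-04 m)² = 1.122e-07 m²
R_1 = (1.00×10^-7)(0.86)/(1.122e-07) = 0.7663 Ω
Seg 2: A = π(d/2)² = π(1.7700e-04 m)² = 9.842e-08 m²
R_2 = (5.88×10^-8)(0.9)/(9.842e-08) = 0.5377 Ω
Seg 3: A = πr² = π(4.1100e-05 m)² = 5.307e-09 m²
R_3 = (1.60×10^-8)(2.86)/(5.307e-09) = 8.623 Ω
R_total = R_1 + R_2 + R_3 = 9.93 Ω

9.93 Ω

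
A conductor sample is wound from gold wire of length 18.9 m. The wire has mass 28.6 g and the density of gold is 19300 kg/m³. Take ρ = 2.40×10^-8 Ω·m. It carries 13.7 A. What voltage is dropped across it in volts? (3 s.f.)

79.3 V

A = m/(density·L) = 0.0286/(19300×18.9) = 7.8406e-08 m²
R = ρL/A = (2.40×10^-8)(18.9)/(7.8406e-08) = 5.785 Ω
V = IR = 13.7 × 5.785 = 79.3 V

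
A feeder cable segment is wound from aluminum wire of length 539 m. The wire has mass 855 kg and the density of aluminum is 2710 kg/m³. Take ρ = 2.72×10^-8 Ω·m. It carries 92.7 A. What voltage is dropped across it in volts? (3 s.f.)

2.32 V

A = m/(density·L) = 855/(2710×539) = 5.8534e-04 m²
R = ρL/A = (2.72×10^-8)(539)/(5.8534e-04) = 0.02505 Ω
V = IR = 92.7 × 0.02505 = 2.32 V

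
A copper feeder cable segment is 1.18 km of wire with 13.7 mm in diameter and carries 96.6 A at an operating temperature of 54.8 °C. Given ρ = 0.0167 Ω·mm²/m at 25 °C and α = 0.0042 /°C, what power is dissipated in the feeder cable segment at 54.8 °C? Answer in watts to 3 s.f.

ρ = 0.0167 Ω·mm²/m = 1.67×10^-8 Ω·m
A = π(d/2)² = π(6.8500e-03 m)² = 1.474e-04 m²
R₍25₎ = ρL/A = (1.67×10^-8)(1180)/(1.474e-04) = 0.1337 Ω
R₍54.8₎ = R₍25₎(1 + αΔT) = 0.1337 × (1 + 0.0042×29.8) = 0.1504 Ω
P = I²R = (96.6)² × 0.1504 = 1400 W

1400 W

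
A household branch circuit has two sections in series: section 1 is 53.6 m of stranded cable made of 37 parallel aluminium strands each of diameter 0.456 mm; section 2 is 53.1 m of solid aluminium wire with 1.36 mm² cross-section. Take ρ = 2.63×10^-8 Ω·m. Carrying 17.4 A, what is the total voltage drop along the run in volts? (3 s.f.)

21.9 V

Section 1: A_strand = π(2.2800e-04)² = 1.633e-07 m²; R₁ = ρL/(N·A_s) = (2.63×10^-8)(53.6)/(37×1.633e-07) = 0.2333 Ω
Section 2: A = 1.36 mm² = 1.360e-06 m²
R₂ = (2.63×10^-8)(53.1)/(1.360e-06) = 1.027 Ω
R = R₁ + R₂ = 1.26 Ω
V = IR = 17.4 × 1.26 = 21.9 V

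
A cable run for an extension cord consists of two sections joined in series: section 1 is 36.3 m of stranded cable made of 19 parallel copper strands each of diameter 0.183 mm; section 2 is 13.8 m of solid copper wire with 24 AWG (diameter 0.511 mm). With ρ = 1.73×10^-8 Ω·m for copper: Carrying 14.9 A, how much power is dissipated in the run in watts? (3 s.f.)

Section 1: A_strand = π(9.1500e-05)² = 2.630e-08 m²; R₁ = ρL/(N·A_s) = (1.73×10^-8)(36.3)/(19×2.630e-08) = 1.257 Ω
Section 2: A = π(0.511/2 mm)² = π(2.5550e-04 m)² = 2.051e-07 m²
R₂ = (1.73×10^-8)(13.8)/(2.051e-07) = 1.164 Ω
R = R₁ + R₂ = 2.421 Ω
P = I²R = (14.9)² × 2.421 = 537 W

537 W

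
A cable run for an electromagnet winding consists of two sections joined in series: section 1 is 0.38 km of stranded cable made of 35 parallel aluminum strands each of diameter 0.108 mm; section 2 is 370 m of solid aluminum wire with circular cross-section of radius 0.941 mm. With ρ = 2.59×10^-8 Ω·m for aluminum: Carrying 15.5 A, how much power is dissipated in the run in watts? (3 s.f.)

8200 W

Section 1: A_strand = π(5.4000e-05)² = 9.161e-09 m²; R₁ = ρL/(N·A_s) = (2.59×10^-8)(380)/(35×9.161e-09) = 30.7 Ω
Section 2: A = πr² = π(9.4100e-04 m)² = 2.782e-06 m²
R₂ = (2.59×10^-8)(370)/(2.782e-06) = 3.445 Ω
R = R₁ + R₂ = 34.14 Ω
P = I²R = (15.5)² × 34.14 = 8200 W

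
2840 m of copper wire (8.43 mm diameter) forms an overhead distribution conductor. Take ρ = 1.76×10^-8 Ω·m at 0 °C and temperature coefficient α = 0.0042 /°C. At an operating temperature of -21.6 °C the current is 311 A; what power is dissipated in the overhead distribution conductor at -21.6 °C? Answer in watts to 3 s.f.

78800 W

A = π(d/2)² = π(4.2150e-03 m)² = 5.581e-05 m²
R₍0₎ = ρL/A = (1.76×10^-8)(2840)/(5.581e-05) = 0.8955 Ω
R₍-21.6₎ = R₍0₎(1 + αΔT) = 0.8955 × (1 + 0.0042×-21.6) = 0.8143 Ω
P = I²R = (311)² × 0.8143 = 78800 W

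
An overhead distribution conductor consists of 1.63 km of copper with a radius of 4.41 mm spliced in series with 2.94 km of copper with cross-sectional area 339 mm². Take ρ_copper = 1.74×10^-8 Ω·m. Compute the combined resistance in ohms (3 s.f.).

0.615 Ω

Segment 1: A = πr² = π(4.4100e-03 m)² = 6.110e-05 m²
R₁ = ρL/A = (1.74×10^-8)(1630)/(6.110e-05) = 0.4642 Ω
Segment 2: A = 339 mm² = 3.390e-04 m²
R₂ = (1.74×10^-8)(2940)/(3.390e-04) = 0.1509 Ω
R = R₁ + R₂ = 0.615 Ω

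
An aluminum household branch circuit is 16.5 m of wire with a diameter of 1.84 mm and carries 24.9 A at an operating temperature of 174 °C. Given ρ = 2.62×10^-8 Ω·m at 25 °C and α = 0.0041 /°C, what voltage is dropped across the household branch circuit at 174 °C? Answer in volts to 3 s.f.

6.52 V

A = π(d/2)² = π(9.2000e-04 m)² = 2.659e-06 m²
R₍25₎ = ρL/A = (2.62×10^-8)(16.5)/(2.659e-06) = 0.1626 Ω
R₍174₎ = R₍25₎(1 + αΔT) = 0.1626 × (1 + 0.0041×149) = 0.2619 Ω
V = IR = 24.9 × 0.2619 = 6.52 V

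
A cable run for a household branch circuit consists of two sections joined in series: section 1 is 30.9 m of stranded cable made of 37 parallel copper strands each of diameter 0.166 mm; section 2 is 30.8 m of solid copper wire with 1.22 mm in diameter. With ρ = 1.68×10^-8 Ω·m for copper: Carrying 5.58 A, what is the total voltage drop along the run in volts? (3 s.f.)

Section 1: A_strand = π(8.3000e-05)² = 2.164e-08 m²; R₁ = ρL/(N·A_s) = (1.68×10^-8)(30.9)/(37×2.164e-08) = 0.6483 Ω
Section 2: A = π(d/2)² = π(6.1000e-04 m)² = 1.169e-06 m²
R₂ = (1.68×10^-8)(30.8)/(1.169e-06) = 0.4426 Ω
R = R₁ + R₂ = 1.091 Ω
V = IR = 5.58 × 1.091 = 6.09 V

6.09 V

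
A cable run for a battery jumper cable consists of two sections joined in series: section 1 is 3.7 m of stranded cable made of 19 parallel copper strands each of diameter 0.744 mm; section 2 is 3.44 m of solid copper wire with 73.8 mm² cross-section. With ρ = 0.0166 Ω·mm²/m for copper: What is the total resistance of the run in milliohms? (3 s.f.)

ρ = 0.0166 Ω·mm²/m = 1.66×10^-8 Ω·m
Section 1: A_strand = π(3.7200e-04)² = 4.347e-07 m²; R₁ = ρL/(N·A_s) = (1.66×10^-8)(3.7)/(19×4.347e-07) = 0.007436 Ω
Section 2: A = 73.8 mm² = 7.380e-05 m²
R₂ = (1.66×10^-8)(3.44)/(7.380e-05) = 7.738×10^-4 Ω
R = R₁ + R₂ = 8.21 mΩ

8.21 mΩ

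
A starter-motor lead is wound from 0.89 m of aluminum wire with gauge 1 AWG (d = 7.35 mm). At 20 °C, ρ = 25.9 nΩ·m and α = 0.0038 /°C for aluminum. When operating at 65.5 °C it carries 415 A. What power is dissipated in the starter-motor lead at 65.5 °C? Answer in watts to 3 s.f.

110 W

ρ = 25.9 nΩ·m = 2.59×10^-8 Ω·m
A = π(7.35/2 mm)² = π(3.6750e-03 m)² = 4.243e-05 m²
R₍20₎ = ρL/A = (2.59×10^-8)(0.89)/(4.243e-05) = 5.433×10^-4 Ω
R₍65.5₎ = R₍20₎(1 + αΔT) = 5.433×10^-4 × (1 + 0.0038×45.5) = 6.372×10^-4 Ω
P = I²R = (415)² × 6.372×10^-4 = 110 W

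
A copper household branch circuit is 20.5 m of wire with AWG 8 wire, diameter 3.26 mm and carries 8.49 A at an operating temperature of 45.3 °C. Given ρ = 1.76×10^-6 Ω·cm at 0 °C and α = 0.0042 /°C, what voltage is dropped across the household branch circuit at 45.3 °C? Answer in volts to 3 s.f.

ρ = 1.76×10^-6 Ω·cm = 1.76×10^-8 Ω·m
A = π(3.26/2 mm)² = π(1.6300e-03 m)² = 8.347e-06 m²
R₍0₎ = ρL/A = (1.76×10^-8)(20.5)/(8.347e-06) = 0.04323 Ω
R₍45.3₎ = R₍0₎(1 + αΔT) = 0.04323 × (1 + 0.0042×45.3) = 0.05145 Ω
V = IR = 8.49 × 0.05145 = 0.437 V

0.437 V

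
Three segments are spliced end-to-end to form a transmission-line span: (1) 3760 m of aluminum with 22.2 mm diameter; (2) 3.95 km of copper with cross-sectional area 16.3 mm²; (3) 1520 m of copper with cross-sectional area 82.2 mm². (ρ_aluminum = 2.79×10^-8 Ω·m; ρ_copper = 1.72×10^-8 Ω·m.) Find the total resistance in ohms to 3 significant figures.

Seg 1: A = π(d/2)² = π(1.1100e-02 m)² = 3.871e-04 m²
R_1 = (2.79×10^-8)(3760)/(3.871e-04) = 0.271 Ω
Seg 2: A = 16.3 mm² = 1.630e-05 m²
R_2 = (1.72×10^-8)(3950)/(1.630e-05) = 4.168 Ω
Seg 3: A = 82.2 mm² = 8.220e-05 m²
R_3 = (1.72×10^-8)(1520)/(8.220e-05) = 0.3181 Ω
R_total = R_1 + R_2 + R_3 = 4.76 Ω

4.76 Ω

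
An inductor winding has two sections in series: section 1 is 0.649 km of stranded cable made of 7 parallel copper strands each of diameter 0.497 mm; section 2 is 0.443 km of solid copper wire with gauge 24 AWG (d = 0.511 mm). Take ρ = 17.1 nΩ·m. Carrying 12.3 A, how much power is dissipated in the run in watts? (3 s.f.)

6820 W

ρ = 17.1 nΩ·m = 1.71×10^-8 Ω·m
Section 1: A_strand = π(2.4850e-04)² = 1.940e-07 m²; R₁ = ρL/(N·A_s) = (1.71×10^-8)(649)/(7×1.940e-07) = 8.172 Ω
Section 2: A = π(0.511/2 mm)² = π(2.5550e-04 m)² = 2.051e-07 m²
R₂ = (1.71×10^-8)(443)/(2.051e-07) = 36.94 Ω
R = R₁ + R₂ = 45.11 Ω
P = I²R = (12.3)² × 45.11 = 6820 W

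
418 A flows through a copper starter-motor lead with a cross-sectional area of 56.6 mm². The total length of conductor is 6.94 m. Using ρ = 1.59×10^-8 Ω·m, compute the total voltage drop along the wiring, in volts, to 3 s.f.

A = 56.6 mm² = 5.660e-05 m²
R = ρL/A = (1.59×10^-8)(6.94)/(5.660e-05) = 0.00195 Ω
V = IR = 418 × 0.00195 = 0.815 V

0.815 V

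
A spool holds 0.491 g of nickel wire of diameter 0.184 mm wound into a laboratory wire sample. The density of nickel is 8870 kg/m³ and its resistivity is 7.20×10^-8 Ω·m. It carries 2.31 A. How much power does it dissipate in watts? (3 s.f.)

A = π(d/2)² = π(9.2000e-05 m)² = 2.6590e-08 m²
L = m/(density·A) = 4.910×10^-4/(8870×2.6590e-08) = 2.082 m
R = ρL/A = (7.20×10^-8)(2.082)/(2.6590e-08) = 5.637 Ω
P = I²R = (2.31)² × 5.637 = 30.1 W

30.1 W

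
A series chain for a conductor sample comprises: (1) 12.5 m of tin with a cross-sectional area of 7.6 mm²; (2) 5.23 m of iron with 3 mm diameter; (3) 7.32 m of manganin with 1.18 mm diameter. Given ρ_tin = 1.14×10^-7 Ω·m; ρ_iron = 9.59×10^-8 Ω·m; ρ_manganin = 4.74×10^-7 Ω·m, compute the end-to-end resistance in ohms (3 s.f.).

Seg 1: A = 7.6 mm² = 7.600e-06 m²
R_1 = (1.14×10^-7)(12.5)/(7.600e-06) = 0.1875 Ω
Seg 2: A = π(d/2)² = π(1.5000e-03 m)² = 7.069e-06 m²
R_2 = (9.59×10^-8)(5.23)/(7.069e-06) = 0.07096 Ω
Seg 3: A = π(d/2)² = π(5.9000e-04 m)² = 1.094e-06 m²
R_3 = (4.74×10^-7)(7.32)/(1.094e-06) = 3.173 Ω
R_total = R_1 + R_2 + R_3 = 3.43 Ω

3.43 Ω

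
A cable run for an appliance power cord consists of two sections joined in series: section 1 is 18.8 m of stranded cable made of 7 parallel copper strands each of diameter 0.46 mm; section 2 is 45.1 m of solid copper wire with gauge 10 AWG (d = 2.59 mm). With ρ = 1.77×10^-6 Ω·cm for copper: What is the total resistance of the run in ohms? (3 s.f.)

ρ = 1.77×10^-6 Ω·cm = 1.77×10^-8 Ω·m
Section 1: A_strand = π(2.3000e-04)² = 1.662e-07 m²; R₁ = ρL/(N·A_s) = (1.77×10^-8)(18.8)/(7×1.662e-07) = 0.286 Ω
Section 2: A = π(2.59/2 mm)² = π(1.2950e-03 m)² = 5.269e-06 m²
R₂ = (1.77×10^-8)(45.1)/(5.269e-06) = 0.1515 Ω
R = R₁ + R₂ = 0.438 Ω

0.438 Ω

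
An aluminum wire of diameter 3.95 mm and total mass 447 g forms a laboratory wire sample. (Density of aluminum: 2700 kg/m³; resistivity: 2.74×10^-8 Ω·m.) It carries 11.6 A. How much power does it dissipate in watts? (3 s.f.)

A = π(d/2)² = π(1.9750e-03 m)² = 1.2254e-05 m²
L = m/(density·A) = 0.447/(2700×1.2254e-05) = 13.51 m
R = ρL/A = (2.74×10^-8)(13.51)/(1.2254e-05) = 0.03021 Ω
P = I²R = (11.6)² × 0.03021 = 4.06 W

4.06 W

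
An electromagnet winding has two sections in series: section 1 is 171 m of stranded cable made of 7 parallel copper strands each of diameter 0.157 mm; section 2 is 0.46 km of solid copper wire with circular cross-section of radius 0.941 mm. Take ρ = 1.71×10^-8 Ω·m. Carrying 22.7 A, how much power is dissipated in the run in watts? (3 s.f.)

Section 1: A_strand = π(7.8500e-05)² = 1.936e-08 m²; R₁ = ρL/(N·A_s) = (1.71×10^-8)(171)/(7×1.936e-08) = 21.58 Ω
Section 2: A = πr² = π(9.4100e-04 m)² = 2.782e-06 m²
R₂ = (1.71×10^-8)(460)/(2.782e-06) = 2.828 Ω
R = R₁ + R₂ = 24.41 Ω
P = I²R = (22.7)² × 24.41 = 12600 W

12600 W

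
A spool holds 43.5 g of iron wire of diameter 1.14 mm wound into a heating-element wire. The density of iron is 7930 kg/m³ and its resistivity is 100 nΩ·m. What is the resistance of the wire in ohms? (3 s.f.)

0.527 Ω

ρ = 100 nΩ·m = 1.00×10^-7 Ω·m
A = π(d/2)² = π(5.7000e-04 m)² = 1.0207e-06 m²
L = m/(density·A) = 0.0435/(7930×1.0207e-06) = 5.374 m
R = ρL/A = (1.00×10^-7)(5.374)/(1.0207e-06) = 0.527 Ω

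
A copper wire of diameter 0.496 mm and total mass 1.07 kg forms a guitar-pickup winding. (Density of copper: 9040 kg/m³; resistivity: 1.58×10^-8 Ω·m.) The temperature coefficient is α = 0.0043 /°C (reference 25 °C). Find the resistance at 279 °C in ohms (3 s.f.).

A = π(d/2)² = π(2.4800e-04 m)² = 1.9322e-07 m²
L = m/(density·A) = 1.07/(9040×1.9322e-07) = 612.6 m
R = ρL/A = (1.58×10^-8)(612.6)/(1.9322e-07) = 50.09 Ω
R(279 °C) = 50.09 × (1 + 0.0043×254) = 105 Ω

105 Ω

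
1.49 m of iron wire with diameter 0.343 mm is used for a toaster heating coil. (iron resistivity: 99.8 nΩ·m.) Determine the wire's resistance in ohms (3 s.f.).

ρ = 99.8 nΩ·m = 9.98×10^-8 Ω·m
A = π(d/2)² = π(1.7150e-04 m)² = 9.240e-08 m²
R = ρL/A = (9.98×10^-8)(1.49 m)/(9.240e-08 m²) = 1.61 Ω

1.61 Ω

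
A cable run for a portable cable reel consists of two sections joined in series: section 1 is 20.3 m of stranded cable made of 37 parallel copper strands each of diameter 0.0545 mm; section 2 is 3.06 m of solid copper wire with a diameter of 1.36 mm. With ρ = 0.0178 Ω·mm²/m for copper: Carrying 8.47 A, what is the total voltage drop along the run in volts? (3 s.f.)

ρ = 0.0178 Ω·mm²/m = 1.78×10^-8 Ω·m
Section 1: A_strand = π(2.7250e-05)² = 2.333e-09 m²; R₁ = ρL/(N·A_s) = (1.78×10^-8)(20.3)/(37×2.333e-09) = 4.186 Ω
Section 2: A = π(d/2)² = π(6.8000e-04 m)² = 1.453e-06 m²
R₂ = (1.78×10^-8)(3.06)/(1.453e-06) = 0.0375 Ω
R = R₁ + R₂ = 4.224 Ω
V = IR = 8.47 × 4.224 = 35.8 V

35.8 V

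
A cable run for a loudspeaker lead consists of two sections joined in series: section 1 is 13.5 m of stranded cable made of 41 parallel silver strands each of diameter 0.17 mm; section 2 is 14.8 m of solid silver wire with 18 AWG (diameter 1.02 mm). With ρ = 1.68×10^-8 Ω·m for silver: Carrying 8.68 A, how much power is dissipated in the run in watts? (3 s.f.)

41.3 W

Section 1: A_strand = π(8.5000e-05)² = 2.270e-08 m²; R₁ = ρL/(N·A_s) = (1.68×10^-8)(13.5)/(41×2.270e-08) = 0.2437 Ω
Section 2: A = π(1.02/2 mm)² = π(5.1000e-04 m)² = 8.171e-07 m²
R₂ = (1.68×10^-8)(14.8)/(8.171e-07) = 0.3043 Ω
R = R₁ + R₂ = 0.548 Ω
P = I²R = (8.68)² × 0.548 = 41.3 W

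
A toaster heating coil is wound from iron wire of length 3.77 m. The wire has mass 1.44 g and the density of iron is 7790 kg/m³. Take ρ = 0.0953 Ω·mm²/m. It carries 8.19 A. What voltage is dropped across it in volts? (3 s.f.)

ρ = 0.0953 Ω·mm²/m = 9.53×10^-8 Ω·m
A = m/(density·L) = 0.00144/(7790×3.77) = 4.9032e-08 m²
R = ρL/A = (9.53×10^-8)(3.77)/(4.9032e-08) = 7.327 Ω
V = IR = 8.19 × 7.327 = 60.0 V

60.0 V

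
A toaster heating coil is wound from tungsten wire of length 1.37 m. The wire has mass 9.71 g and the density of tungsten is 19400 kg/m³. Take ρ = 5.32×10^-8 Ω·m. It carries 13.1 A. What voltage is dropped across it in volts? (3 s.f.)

2.61 V

A = m/(density·L) = 0.00971/(19400×1.37) = 3.6534e-07 m²
R = ρL/A = (5.32×10^-8)(1.37)/(3.6534e-07) = 0.1995 Ω
V = IR = 13.1 × 0.1995 = 2.61 V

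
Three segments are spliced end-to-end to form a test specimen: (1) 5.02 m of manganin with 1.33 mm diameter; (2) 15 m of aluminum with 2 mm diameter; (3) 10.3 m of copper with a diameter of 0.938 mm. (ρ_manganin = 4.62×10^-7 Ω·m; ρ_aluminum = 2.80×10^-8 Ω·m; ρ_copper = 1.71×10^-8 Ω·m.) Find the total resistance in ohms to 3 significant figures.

Seg 1: A = π(d/2)² = π(6.6500e-04 m)² = 1.389e-06 m²
R_1 = (4.62×10^-7)(5.02)/(1.389e-06) = 1.669 Ω
Seg 2: A = π(d/2)² = π(1.0000e-03 m)² = 3.142e-06 m²
R_2 = (2.80×10^-8)(15)/(3.142e-06) = 0.1337 Ω
Seg 3: A = π(d/2)² = π(4.6900e-04 m)² = 6.910e-07 m²
R_3 = (1.71×10^-8)(10.3)/(6.910e-07) = 0.2549 Ω
R_total = R_1 + R_2 + R_3 = 2.06 Ω

2.06 Ω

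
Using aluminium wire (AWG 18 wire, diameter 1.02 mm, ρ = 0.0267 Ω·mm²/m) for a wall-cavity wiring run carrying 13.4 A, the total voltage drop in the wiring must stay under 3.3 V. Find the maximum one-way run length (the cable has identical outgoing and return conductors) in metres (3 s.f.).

3.77 m

ρ = 0.0267 Ω·mm²/m = 2.67×10^-8 Ω·m
A = π(1.02/2 mm)² = π(5.1000e-04 m)² = 8.171e-07 m²
L_max = V_max·A/(2·ρI) = (3.3)(8.171e-07)/(2×2.67×10^-8×13.4) = 3.77 m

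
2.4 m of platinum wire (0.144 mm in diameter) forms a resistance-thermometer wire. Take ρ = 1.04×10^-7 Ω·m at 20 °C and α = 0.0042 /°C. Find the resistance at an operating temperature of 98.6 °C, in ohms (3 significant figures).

20.4 Ω

A = π(d/2)² = π(7.2000e-05 m)² = 1.629e-08 m²
R₍20°C₎ = ρL/A = (1.04×10^-7)(2.4)/(1.629e-08) = 15.33 Ω
R = R₀(1 + αΔT) = 15.33(1 + 0.0042×78.6) = 20.4 Ω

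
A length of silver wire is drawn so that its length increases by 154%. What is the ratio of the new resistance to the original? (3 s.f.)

6.45

k = 1 + 154/100 = 2.54; volume constant ⇒ A' = A/k, so R' = k²R.
Factor = 6.45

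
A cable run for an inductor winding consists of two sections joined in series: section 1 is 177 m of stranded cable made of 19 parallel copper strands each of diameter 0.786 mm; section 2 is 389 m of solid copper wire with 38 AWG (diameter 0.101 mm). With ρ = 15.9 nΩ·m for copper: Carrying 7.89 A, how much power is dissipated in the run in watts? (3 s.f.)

48100 W

ρ = 15.9 nΩ·m = 1.59×10^-8 Ω·m
Section 1: A_strand = π(3.9300e-04)² = 4.852e-07 m²; R₁ = ρL/(N·A_s) = (1.59×10^-8)(177)/(19×4.852e-07) = 0.3053 Ω
Section 2: A = π(0.101/2 mm)² = π(5.0500e-05 m)² = 8.012e-09 m²
R₂ = (1.59×10^-8)(389)/(8.012e-09) = 772 Ω
R = R₁ + R₂ = 772.3 Ω
P = I²R = (7.89)² × 772.3 = 48100 W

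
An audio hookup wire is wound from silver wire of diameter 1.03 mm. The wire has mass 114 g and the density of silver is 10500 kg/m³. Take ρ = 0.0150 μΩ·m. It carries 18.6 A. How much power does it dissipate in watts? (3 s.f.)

ρ = 0.0150 μΩ·m = 1.50×10^-8 Ω·m
A = π(d/2)² = π(5.1500e-04 m)² = 8.3323e-07 m²
L = m/(density·A) = 0.114/(10500×8.3323e-07) = 13.03 m
R = ρL/A = (1.50×10^-8)(13.03)/(8.3323e-07) = 0.2346 Ω
P = I²R = (18.6)² × 0.2346 = 81.2 W

81.2 W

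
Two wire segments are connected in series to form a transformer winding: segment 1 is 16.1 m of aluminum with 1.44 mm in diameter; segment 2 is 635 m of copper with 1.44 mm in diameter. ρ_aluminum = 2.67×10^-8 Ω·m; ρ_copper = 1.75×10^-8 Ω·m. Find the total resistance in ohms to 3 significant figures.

7.09 Ω

Segment 1: A = π(d/2)² = π(7.2000e-04 m)² = 1.629e-06 m²
R₁ = ρL/A = (2.67×10^-8)(16.1)/(1.629e-06) = 0.264 Ω
R₂ = (1.75×10^-8)(635)/(1.629e-06) = 6.823 Ω
R = R₁ + R₂ = 7.09 Ω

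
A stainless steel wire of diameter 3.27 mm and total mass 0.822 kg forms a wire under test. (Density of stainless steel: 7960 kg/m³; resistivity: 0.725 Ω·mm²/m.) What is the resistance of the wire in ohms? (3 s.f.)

ρ = 0.725 Ω·mm²/m = 7.25×10^-7 Ω·m
A = π(d/2)² = π(1.6350e-03 m)² = 8.3982e-06 m²
L = m/(density·A) = 0.822/(7960×8.3982e-06) = 12.3 m
R = ρL/A = (7.25×10^-7)(12.3)/(8.3982e-06) = 1.06 Ω

1.06 Ω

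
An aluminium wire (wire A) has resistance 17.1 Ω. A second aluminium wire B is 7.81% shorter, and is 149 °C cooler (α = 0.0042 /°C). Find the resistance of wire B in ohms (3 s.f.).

R ∝ ρL/d² with ρ ∝ (1+αΔT), so R_B/R_A = (1 − 7.81/100) × (1 − 0.0042×149)
= 0.9219 × 0.3742 = 0.345
R_B = 0.345 × 17.1 = 5.90 Ω

5.90 Ω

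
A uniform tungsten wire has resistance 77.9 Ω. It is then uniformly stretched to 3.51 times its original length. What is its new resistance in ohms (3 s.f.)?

960 Ω

Volume constant ⇒ A' = A/k with k = 3.51. R' = ρ(kL)/(A/k) = k²R.
R' = 12.32 × 77.9 = 960 Ω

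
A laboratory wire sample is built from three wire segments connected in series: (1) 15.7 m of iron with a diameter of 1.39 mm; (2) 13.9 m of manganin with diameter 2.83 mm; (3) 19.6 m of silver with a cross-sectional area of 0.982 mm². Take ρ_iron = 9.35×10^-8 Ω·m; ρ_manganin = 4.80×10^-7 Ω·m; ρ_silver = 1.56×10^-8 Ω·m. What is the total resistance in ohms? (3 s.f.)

Seg 1: A = π(d/2)² = π(6.9500e-04 m)² = 1.517e-06 m²
R_1 = (9.35×10^-8)(15.7)/(1.517e-06) = 0.9674 Ω
Seg 2: A = π(d/2)² = π(1.4150e-03 m)² = 6.290e-06 m²
R_2 = (4.80×10^-7)(13.9)/(6.290e-06) = 1.061 Ω
Seg 3: A = 0.982 mm² = 9.820e-07 m²
R_3 = (1.56×10^-8)(19.6)/(9.820e-07) = 0.3114 Ω
R_total = R_1 + R_2 + R_3 = 2.34 Ω

2.34 Ω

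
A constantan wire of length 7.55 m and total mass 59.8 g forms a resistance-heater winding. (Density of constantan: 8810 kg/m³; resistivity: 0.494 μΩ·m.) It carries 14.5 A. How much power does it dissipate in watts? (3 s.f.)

ρ = 0.494 μΩ·m = 4.94×10^-7 Ω·m
A = m/(density·L) = 0.0598/(8810×7.55) = 8.9904e-07 m²
R = ρL/A = (4.94×10^-7)(7.55)/(8.9904e-07) = 4.149 Ω
P = I²R = (14.5)² × 4.149 = 872 W

872 W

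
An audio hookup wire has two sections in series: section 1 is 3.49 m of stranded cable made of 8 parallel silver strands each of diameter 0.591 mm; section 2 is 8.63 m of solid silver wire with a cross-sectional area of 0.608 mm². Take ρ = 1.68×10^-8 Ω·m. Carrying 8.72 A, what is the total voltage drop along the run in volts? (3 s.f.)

2.31 V

Section 1: A_strand = π(2.9550e-04)² = 2.743e-07 m²; R₁ = ρL/(N·A_s) = (1.68×10^-8)(3.49)/(8×2.743e-07) = 0.02672 Ω
Section 2: A = 0.608 mm² = 6.080e-07 m²
R₂ = (1.68×10^-8)(8.63)/(6.080e-07) = 0.2385 Ω
R = R₁ + R₂ = 0.2652 Ω
V = IR = 8.72 × 0.2652 = 2.31 V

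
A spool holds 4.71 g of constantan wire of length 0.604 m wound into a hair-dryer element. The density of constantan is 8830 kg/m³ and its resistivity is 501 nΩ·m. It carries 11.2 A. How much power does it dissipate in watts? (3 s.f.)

ρ = 501 nΩ·m = 5.01×10^-7 Ω·m
A = m/(density·L) = 0.00471/(8830×0.604) = 8.8313e-07 m²
R = ρL/A = (5.01×10^-7)(0.604)/(8.8313e-07) = 0.3427 Ω
P = I²R = (11.2)² × 0.3427 = 43.0 W

43.0 W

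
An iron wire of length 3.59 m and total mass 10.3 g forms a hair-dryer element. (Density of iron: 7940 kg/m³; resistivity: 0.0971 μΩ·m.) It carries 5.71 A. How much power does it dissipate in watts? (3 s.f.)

ρ = 0.0971 μΩ·m = 9.71×10^-8 Ω·m
A = m/(density·L) = 0.0103/(7940×3.59) = 3.6135e-07 m²
R = ρL/A = (9.71×10^-8)(3.59)/(3.6135e-07) = 0.9647 Ω
P = I²R = (5.71)² × 0.9647 = 31.5 W

31.5 W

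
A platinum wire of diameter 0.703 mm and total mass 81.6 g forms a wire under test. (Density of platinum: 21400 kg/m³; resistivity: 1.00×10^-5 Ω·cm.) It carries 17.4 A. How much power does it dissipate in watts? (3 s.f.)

766 W

ρ = 1.00×10^-5 Ω·cm = 1.00×10^-7 Ω·m
A = π(d/2)² = π(3.5150e-04 m)² = 3.8815e-07 m²
L = m/(density·A) = 0.0816/(21400×3.8815e-07) = 9.824 m
R = ρL/A = (1.00×10^-7)(9.824)/(3.8815e-07) = 2.531 Ω
P = I²R = (17.4)² × 2.531 = 766 W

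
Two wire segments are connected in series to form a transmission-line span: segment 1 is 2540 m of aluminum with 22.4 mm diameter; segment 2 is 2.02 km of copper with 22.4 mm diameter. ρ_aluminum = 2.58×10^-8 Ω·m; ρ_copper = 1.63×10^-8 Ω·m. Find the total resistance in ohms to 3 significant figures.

0.250 Ω

Segment 1: A = π(d/2)² = π(1.1200e-02 m)² = 3.941e-04 m²
R₁ = ρL/A = (2.58×10^-8)(2540)/(3.941e-04) = 0.1663 Ω
R₂ = (1.63×10^-8)(2020)/(3.941e-04) = 0.08355 Ω
R = R₁ + R₂ = 0.250 Ω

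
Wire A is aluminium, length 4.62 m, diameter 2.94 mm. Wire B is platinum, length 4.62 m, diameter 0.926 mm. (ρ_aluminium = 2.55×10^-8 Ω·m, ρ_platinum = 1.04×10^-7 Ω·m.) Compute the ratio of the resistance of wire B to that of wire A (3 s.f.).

41.1

R ∝ ρL/d², so R_B/R_A = (ρ_B/ρ_A) × (d_A/d_B)²
= (1.04×10^-7/2.55×10^-8) × (2.94/0.926)² = 41.1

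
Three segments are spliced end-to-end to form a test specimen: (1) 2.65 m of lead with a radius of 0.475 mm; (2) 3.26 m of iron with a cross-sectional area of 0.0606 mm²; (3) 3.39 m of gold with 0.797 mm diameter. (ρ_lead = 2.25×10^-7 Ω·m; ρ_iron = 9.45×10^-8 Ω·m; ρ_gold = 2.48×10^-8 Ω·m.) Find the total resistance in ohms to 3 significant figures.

Seg 1: A = πr² = π(4.7500e-04 m)² = 7.088e-07 m²
R_1 = (2.25×10^-7)(2.65)/(7.088e-07) = 0.8412 Ω
Seg 2: A = 0.0606 mm² = 6.060e-08 m²
R_2 = (9.45×10^-8)(3.26)/(6.060e-08) = 5.084 Ω
Seg 3: A = π(d/2)² = π(3.9850e-04 m)² = 4.989e-07 m²
R_3 = (2.48×10^-8)(3.39)/(4.989e-07) = 0.1685 Ω
R_total = R_1 + R_2 + R_3 = 6.09 Ω

6.09 Ω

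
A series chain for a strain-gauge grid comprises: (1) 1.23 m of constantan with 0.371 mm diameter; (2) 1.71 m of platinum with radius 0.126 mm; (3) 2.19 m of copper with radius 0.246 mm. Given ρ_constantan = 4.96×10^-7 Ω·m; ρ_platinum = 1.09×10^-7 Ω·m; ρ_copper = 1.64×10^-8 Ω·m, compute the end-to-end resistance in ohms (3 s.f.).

Seg 1: A = π(d/2)² = π(1.8550e-04 m)² = 1.081e-07 m²
R_1 = (4.96×10^-7)(1.23)/(1.081e-07) = 5.644 Ω
Seg 2: A = πr² = π(1.2600e-04 m)² = 4.988e-08 m²
R_2 = (1.09×10^-7)(1.71)/(4.988e-08) = 3.737 Ω
Seg 3: A = πr² = π(2.4600e-04 m)² = 1.901e-07 m²
R_3 = (1.64×10^-8)(2.19)/(1.901e-07) = 0.1889 Ω
R_total = R_1 + R_2 + R_3 = 9.57 Ω

9.57 Ω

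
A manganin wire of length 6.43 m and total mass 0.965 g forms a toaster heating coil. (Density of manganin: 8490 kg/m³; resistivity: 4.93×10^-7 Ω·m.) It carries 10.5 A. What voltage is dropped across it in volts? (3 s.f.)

1880 V

A = m/(density·L) = 9.650×10^-4/(8490×6.43) = 1.7677e-08 m²
R = ρL/A = (4.93×10^-7)(6.43)/(1.7677e-08) = 179.3 Ω
V = IR = 10.5 × 179.3 = 1880 V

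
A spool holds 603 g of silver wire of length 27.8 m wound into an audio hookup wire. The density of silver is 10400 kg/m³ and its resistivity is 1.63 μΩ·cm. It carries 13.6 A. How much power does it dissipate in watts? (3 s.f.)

ρ = 1.63 μΩ·cm = 1.63×10^-8 Ω·m
A = m/(density·L) = 0.603/(10400×27.8) = 2.0856e-06 m²
R = ρL/A = (1.63×10^-8)(27.8)/(2.0856e-06) = 0.2173 Ω
P = I²R = (13.6)² × 0.2173 = 40.2 W

40.2 W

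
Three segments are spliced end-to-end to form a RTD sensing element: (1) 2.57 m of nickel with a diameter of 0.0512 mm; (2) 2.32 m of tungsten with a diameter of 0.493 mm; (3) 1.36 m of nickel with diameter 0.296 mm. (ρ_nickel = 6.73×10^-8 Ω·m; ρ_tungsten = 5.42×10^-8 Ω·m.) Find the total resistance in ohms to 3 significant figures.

Seg 1: A = π(d/2)² = π(2.5600e-05 m)² = 2.059e-09 m²
R_1 = (6.73×10^-8)(2.57)/(2.059e-09) = 84.01 Ω
Seg 2: A = π(d/2)² = π(2.4650e-04 m)² = 1.909e-07 m²
R_2 = (5.42×10^-8)(2.32)/(1.909e-07) = 0.6587 Ω
Seg 3: A = π(d/2)² = π(1.4800e-04 m)² = 6.881e-08 m²
R_3 = (6.73×10^-8)(1.36)/(6.881e-08) = 1.33 Ω
R_total = R_1 + R_2 + R_3 = 86.0 Ω

86.0 Ω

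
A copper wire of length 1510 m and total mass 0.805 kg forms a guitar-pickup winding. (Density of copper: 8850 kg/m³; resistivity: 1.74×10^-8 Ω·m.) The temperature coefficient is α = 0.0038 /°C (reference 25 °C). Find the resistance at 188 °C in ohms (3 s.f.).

706 Ω

A = m/(density·L) = 0.805/(8850×1510) = 6.0239e-08 m²
R = ρL/A = (1.74×10^-8)(1510)/(6.0239e-08) = 436.2 Ω
R(188 °C) = 436.2 × (1 + 0.0038×163) = 706 Ω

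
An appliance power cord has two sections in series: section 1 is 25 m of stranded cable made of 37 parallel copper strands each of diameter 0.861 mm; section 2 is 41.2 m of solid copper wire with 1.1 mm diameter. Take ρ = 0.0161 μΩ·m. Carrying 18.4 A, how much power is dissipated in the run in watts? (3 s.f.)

243 W

ρ = 0.0161 μΩ·m = 1.61×10^-8 Ω·m
Section 1: A_strand = π(4.3050e-04)² = 5.822e-07 m²; R₁ = ρL/(N·A_s) = (1.61×10^-8)(25)/(37×5.822e-07) = 0.01868 Ω
Section 2: A = π(d/2)² = π(5.5000e-04 m)² = 9.503e-07 m²
R₂ = (1.61×10^-8)(41.2)/(9.503e-07) = 0.698 Ω
R = R₁ + R₂ = 0.7167 Ω
P = I²R = (18.4)² × 0.7167 = 243 W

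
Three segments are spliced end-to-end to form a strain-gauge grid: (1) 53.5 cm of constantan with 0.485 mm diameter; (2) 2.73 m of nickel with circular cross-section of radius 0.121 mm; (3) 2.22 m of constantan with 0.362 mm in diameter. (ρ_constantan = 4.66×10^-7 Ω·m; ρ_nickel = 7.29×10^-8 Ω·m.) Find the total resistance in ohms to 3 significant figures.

Seg 1: A = π(d/2)² = π(2.4250e-04 m)² = 1.847e-07 m²
R_1 = (4.66×10^-7)(0.535)/(1.847e-07) = 1.349 Ω
Seg 2: A = πr² = π(1.2100e-04 m)² = 4.600e-08 m²
R_2 = (7.29×10^-8)(2.73)/(4.600e-08) = 4.327 Ω
Seg 3: A = π(d/2)² = π(1.8100e-04 m)² = 1.029e-07 m²
R_3 = (4.66×10^-7)(2.22)/(1.029e-07) = 10.05 Ω
R_total = R_1 + R_2 + R_3 = 15.7 Ω

15.7 Ω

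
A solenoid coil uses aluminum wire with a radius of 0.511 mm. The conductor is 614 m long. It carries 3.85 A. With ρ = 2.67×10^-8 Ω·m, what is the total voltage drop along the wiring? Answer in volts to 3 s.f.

A = πr² = π(5.1100e-04 m)² = 8.203e-07 m²
R = ρL/A = (2.67×10^-8)(614)/(8.203e-07) = 19.98 Ω
V = IR = 3.85 × 19.98 = 76.9 V

76.9 V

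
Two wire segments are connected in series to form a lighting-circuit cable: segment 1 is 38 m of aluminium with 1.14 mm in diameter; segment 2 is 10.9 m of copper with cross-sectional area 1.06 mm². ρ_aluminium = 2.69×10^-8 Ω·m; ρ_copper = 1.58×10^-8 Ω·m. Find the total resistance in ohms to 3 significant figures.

Segment 1: A = π(d/2)² = π(5.7000e-04 m)² = 1.021e-06 m²
R₁ = ρL/A = (2.69×10^-8)(38)/(1.021e-06) = 1.001 Ω
Segment 2: A = 1.06 mm² = 1.060e-06 m²
R₂ = (1.58×10^-8)(10.9)/(1.060e-06) = 0.1625 Ω
R = R₁ + R₂ = 1.16 Ω

1.16 Ω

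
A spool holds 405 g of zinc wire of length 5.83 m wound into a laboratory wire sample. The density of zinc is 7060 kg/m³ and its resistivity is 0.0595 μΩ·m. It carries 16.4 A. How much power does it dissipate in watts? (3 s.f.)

9.48 W

ρ = 0.0595 μΩ·m = 5.95×10^-8 Ω·m
A = m/(density·L) = 0.405/(7060×5.83) = 9.8397e-06 m²
R = ρL/A = (5.95×10^-8)(5.83)/(9.8397e-06) = 0.03525 Ω
P = I²R = (16.4)² × 0.03525 = 9.48 W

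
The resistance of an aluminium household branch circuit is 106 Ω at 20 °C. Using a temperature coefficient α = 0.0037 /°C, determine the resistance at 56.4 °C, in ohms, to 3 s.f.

ΔT = 56.4 − 20 = 36.4 °C
R = R₀(1 + αΔT) = 106 × (1 + 0.0037×36.4) = 106 × 1.135 = 120 Ω

120 Ω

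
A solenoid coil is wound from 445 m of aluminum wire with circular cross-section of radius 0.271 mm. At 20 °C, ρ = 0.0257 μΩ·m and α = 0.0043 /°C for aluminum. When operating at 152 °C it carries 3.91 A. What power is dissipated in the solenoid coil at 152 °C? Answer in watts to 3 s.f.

1190 W

ρ = 0.0257 μΩ·m = 2.57×10^-8 Ω·m
A = πr² = π(2.7100e-04 m)² = 2.307e-07 m²
R₍20₎ = ρL/A = (2.57×10^-8)(445)/(2.307e-07) = 49.57 Ω
R₍152₎ = R₍20₎(1 + αΔT) = 49.57 × (1 + 0.0043×132) = 77.7 Ω
P = I²R = (3.91)² × 77.7 = 1190 W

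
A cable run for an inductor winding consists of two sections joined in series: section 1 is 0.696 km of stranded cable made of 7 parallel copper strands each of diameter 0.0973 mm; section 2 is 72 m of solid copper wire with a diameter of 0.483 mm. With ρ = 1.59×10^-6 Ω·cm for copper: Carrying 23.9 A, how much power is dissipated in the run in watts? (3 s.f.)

ρ = 1.59×10^-6 Ω·cm = 1.59×10^-8 Ω·m
Section 1: A_strand = π(4.8650e-05)² = 7.436e-09 m²; R₁ = ρL/(N·A_s) = (1.59×10^-8)(696)/(7×7.436e-09) = 212.6 Ω
Section 2: A = π(d/2)² = π(2.4150e-04 m)² = 1.832e-07 m²
R₂ = (1.59×10^-8)(72)/(1.832e-07) = 6.248 Ω
R = R₁ + R₂ = 218.9 Ω
P = I²R = (23.9)² × 218.9 = 1.25×10^5 W

1.25×10^5 W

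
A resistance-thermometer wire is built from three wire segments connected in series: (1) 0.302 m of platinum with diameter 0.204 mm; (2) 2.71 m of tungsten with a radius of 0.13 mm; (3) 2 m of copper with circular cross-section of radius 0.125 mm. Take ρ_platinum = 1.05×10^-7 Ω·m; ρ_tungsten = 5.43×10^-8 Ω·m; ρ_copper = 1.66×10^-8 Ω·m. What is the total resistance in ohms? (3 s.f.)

Seg 1: A = π(d/2)² = π(1.0200e-04 m)² = 3.269e-08 m²
R_1 = (1.05×10^-7)(0.302)/(3.269e-08) = 0.9702 Ω
Seg 2: A = πr² = π(1.3000e-04 m)² = 5.309e-08 m²
R_2 = (5.43×10^-8)(2.71)/(5.309e-08) = 2.772 Ω
Seg 3: A = πr² = π(1.2500e-04 m)² = 4.909e-08 m²
R_3 = (1.66×10^-8)(2)/(4.909e-08) = 0.6763 Ω
R_total = R_1 + R_2 + R_3 = 4.42 Ω

4.42 Ω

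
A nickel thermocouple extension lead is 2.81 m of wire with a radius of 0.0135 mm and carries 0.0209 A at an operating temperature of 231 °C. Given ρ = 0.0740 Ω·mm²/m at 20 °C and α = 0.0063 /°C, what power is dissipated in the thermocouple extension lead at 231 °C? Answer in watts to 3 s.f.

0.370 W

ρ = 0.0740 Ω·mm²/m = 7.40×10^-8 Ω·m
A = πr² = π(1.3500e-05 m)² = 5.726e-10 m²
R₍20₎ = ρL/A = (7.40×10^-8)(2.81)/(5.726e-10) = 363.2 Ω
R₍231₎ = R₍20₎(1 + αΔT) = 363.2 × (1 + 0.0063×211) = 846 Ω
P = I²R = (0.0209)² × 846 = 0.370 W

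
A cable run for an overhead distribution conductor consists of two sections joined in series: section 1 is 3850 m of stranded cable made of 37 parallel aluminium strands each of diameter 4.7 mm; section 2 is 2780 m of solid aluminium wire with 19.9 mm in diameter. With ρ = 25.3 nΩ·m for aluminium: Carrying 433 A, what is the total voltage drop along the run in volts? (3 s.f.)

ρ = 25.3 nΩ·m = 2.53×10^-8 Ω·m
Section 1: A_strand = π(2.3500e-03)² = 1.735e-05 m²; R₁ = ρL/(N·A_s) = (2.53×10^-8)(3850)/(37×1.735e-05) = 0.1517 Ω
Section 2: A = π(d/2)² = π(9.9500e-03 m)² = 3.110e-04 m²
R₂ = (2.53×10^-8)(2780)/(3.110e-04) = 0.2261 Ω
R = R₁ + R₂ = 0.3779 Ω
V = IR = 433 × 0.3779 = 164 V

164 V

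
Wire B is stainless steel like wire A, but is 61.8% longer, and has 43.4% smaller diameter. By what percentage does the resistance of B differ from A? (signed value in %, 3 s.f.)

R ∝ L/d², so R_B/R_A = (1 + 61.8/100) × (1 − 43.4/100)⁻²
= 1.618 × 3.122 = 5.051
(R_B − R_A)/R_A = 5.051 − 1 = 405%

405%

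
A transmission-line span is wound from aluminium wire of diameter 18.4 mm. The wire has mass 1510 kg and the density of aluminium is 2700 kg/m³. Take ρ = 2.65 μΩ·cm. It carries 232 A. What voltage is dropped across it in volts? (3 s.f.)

ρ = 2.65 μΩ·cm = 2.65×10^-8 Ω·m
A = π(d/2)² = π(9.2000e-03 m)² = 2.6590e-04 m²
L = m/(density·A) = 1510/(2700×2.6590e-04) = 2103 m
R = ρL/A = (2.65×10^-8)(2103)/(2.6590e-04) = 0.2096 Ω
V = IR = 232 × 0.2096 = 48.6 V

48.6 V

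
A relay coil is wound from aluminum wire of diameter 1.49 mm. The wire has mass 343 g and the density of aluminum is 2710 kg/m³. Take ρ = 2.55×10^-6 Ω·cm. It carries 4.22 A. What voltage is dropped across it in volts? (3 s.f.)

4.48 V

ρ = 2.55×10^-6 Ω·cm = 2.55×10^-8 Ω·m
A = π(d/2)² = π(7.4500e-04 m)² = 1.7437e-06 m²
L = m/(density·A) = 0.343/(2710×1.7437e-06) = 72.59 m
R = ρL/A = (2.55×10^-8)(72.59)/(1.7437e-06) = 1.062 Ω
V = IR = 4.22 × 1.062 = 4.48 V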